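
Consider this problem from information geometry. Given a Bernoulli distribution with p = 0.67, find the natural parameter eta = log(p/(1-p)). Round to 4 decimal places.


Natural parameter for Bernoulli: eta = log(p/(1-p)).
p = 0.67, 1-p = 0.33.
p/(1-p) = 2.030303.
eta = log(2.030303) = 0.7082

0.7082


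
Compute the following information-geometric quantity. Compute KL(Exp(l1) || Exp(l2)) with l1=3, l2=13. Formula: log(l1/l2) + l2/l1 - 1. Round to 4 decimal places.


KL divergence for exponential family:
KL = log(l1/l2) + l2/l1 - 1.
log(3/13) = -1.466337.
13/3 = 4.333333.
KL = -1.466337 + 4.333333 - 1 = 1.8670

1.8670


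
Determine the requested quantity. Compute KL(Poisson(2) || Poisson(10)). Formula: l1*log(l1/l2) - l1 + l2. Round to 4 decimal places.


KL divergence for Poisson:
KL = l1*log(l1/l2) - l1 + l2.
l1 = 2, l2 = 10.
log(2/10) = -1.609438.
l1*log(l1/l2) = 2 * -1.609438 = -3.218876.
KL = -3.218876 - 2 + 10 = 4.7811

4.7811


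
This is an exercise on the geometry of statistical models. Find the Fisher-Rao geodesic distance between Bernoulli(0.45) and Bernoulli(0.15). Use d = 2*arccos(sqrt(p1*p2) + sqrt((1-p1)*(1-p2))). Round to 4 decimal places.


Geodesic distance on Bernoulli manifold:
d(p1,p2) = 2*arccos(sqrt(p1*p2) + sqrt((1-p1)*(1-p2))).
sqrt(p1*p2) = sqrt(0.45*0.15) = 0.259808.
sqrt((1-p1)*(1-p2)) = sqrt(0.55*0.85) = 0.68374.
arg = 0.259808 + 0.68374 = 0.943547.
d = 2*arccos(0.943547) = 0.6752

0.6752


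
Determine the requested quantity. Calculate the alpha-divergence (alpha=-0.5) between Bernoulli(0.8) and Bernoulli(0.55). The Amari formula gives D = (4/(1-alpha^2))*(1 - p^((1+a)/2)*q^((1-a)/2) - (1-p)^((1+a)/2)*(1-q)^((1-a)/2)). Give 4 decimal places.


Amari alpha-divergence:
D = (4/(1-alpha^2))*(1 - p^((1+a)/2)*q^((1-a)/2) - (1-p)^((1+a)/2)*(1-q)^((1-a)/2)).
alpha = -0.5, p = 0.8, q = 0.55.
e1 = (1+alpha)/2 = 0.25, e2 = (1-alpha)/2 = 0.75.
t1 = p^e1 * q^e2 = 0.8^0.25 * 0.55^0.75 = 0.604011.
t2 = (1-p)^e1 * (1-q)^e2 = 0.2^0.25 * 0.45^0.75 = 0.367423.
4/(1-alpha^2) = 5.333333.
D = 5.333333*(1 - 0.604011 - 0.367423) = 0.1524

0.1524


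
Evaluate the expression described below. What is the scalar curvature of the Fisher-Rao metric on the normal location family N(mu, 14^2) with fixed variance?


This family has a single free parameter, so its statistical manifold
is 1-dimensional. The Riemann curvature tensor of any 1-dimensional
Riemannian manifold vanishes identically, so R = 0.

0


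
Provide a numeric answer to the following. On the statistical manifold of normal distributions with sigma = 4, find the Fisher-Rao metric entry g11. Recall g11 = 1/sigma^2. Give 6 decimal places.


For the 2-parameter normal family, the Fisher metric has:
  g11 = 1/sigma^2, g22 = 2/sigma^2.
sigma = 4, sigma^2 = 16.
g11 = 0.062500

0.062500


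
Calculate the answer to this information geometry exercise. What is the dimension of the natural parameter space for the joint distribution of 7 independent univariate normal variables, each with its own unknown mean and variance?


Exponential family dimension calculation:
Each univariate normal has two natural parameters (mu/sigma^2 and -1/(2 sigma^2)).
With 7 independent components, dim = 2 * 7 = 14.

14


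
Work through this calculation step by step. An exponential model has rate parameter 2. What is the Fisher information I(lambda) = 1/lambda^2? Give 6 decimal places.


Fisher information for exponential: I(lambda) = 1/lambda^2.
lambda = 2, lambda^2 = 4.
I = 1/4 = 0.250000

0.250000


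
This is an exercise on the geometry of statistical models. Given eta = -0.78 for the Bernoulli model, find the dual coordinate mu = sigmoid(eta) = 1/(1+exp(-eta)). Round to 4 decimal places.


Dual coordinate (expectation parameter) for Bernoulli:
mu = 1/(1+exp(-eta)).
eta = -0.78.
exp(-eta) = exp(0.78) = 2.181472.
mu = 1/(1+2.181472) = 0.3143

0.3143


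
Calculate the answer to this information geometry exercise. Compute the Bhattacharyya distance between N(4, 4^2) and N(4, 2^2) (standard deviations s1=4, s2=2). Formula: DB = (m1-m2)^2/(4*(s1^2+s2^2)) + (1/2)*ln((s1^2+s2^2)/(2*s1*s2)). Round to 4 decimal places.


Bhattacharyya distance between two Gaussians:
DB = (m1-m2)^2/(4*(s1^2+s2^2)) + (1/2)*ln((s1^2+s2^2)/(2*s1*s2)).
(m1-m2)^2 = (0)^2 = 0.
s1^2+s2^2 = 16 + 4 = 20.
term1 = 0/80 = 0.0.
term2 = 0.5*ln(20/16.0) = 0.111572.
DB = 0.0 + 0.111572 = 0.1116

0.1116


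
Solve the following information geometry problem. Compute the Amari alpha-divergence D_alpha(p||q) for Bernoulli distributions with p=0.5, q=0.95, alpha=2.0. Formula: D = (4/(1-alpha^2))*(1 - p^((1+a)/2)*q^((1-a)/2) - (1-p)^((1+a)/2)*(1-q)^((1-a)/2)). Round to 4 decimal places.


Amari alpha-divergence:
D = (4/(1-alpha^2))*(1 - p^((1+a)/2)*q^((1-a)/2) - (1-p)^((1+a)/2)*(1-q)^((1-a)/2)).
alpha = 2.0, p = 0.5, q = 0.95.
e1 = (1+alpha)/2 = 1.5, e2 = (1-alpha)/2 = -0.5.
t1 = p^e1 * q^e2 = 0.5^1.5 * 0.95^-0.5 = 0.362738.
t2 = (1-p)^e1 * (1-q)^e2 = 0.5^1.5 * 0.05^-0.5 = 1.581139.
4/(1-alpha^2) = -1.333333.
D = -1.333333*(1 - 0.362738 - 1.581139) = 1.2585

1.2585


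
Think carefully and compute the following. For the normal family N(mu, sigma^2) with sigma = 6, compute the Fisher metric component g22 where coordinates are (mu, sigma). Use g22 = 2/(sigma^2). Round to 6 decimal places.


For the 2-parameter normal family, the Fisher metric has:
  g11 = 1/sigma^2, g22 = 2/sigma^2.
sigma = 6, sigma^2 = 36.
g22 = 0.055556

0.055556


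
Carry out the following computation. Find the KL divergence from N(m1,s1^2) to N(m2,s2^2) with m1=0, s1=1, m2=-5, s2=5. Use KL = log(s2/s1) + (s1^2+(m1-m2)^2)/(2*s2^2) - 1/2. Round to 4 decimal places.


KL divergence between normal distributions:
KL = log(s2/s1) + (s1^2 + (m1-m2)^2)/(2*s2^2) - 1/2.
log(5/1) = 1.609438.
(1^2 + (0--5)^2)/(2*5^2) = (1 + 25)/50 = 0.52.
KL = 1.609438 + 0.52 - 0.5 = 1.6294

1.6294


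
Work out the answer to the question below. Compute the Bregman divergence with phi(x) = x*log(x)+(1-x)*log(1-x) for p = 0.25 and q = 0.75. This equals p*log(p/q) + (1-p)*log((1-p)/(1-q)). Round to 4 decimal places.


Bregman divergence with negative entropy generator:
D = p*log(p/q) + (1-p)*log((1-p)/(1-q)).
p = 0.25, q = 0.75.
p*log(p/q) = 0.25*log(0.25/0.75) = -0.274653.
(1-p)*log((1-p)/(1-q)) = 0.75*log(0.75/0.25) = 0.823959.
D = -0.274653 + 0.823959 = 0.5493

0.5493


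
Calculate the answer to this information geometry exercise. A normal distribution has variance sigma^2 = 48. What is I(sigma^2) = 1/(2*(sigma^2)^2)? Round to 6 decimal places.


Fisher information for variance: I(sigma^2) = 1/(2*sigma^4).
sigma^2 = 48, so sigma^4 = 2304.
I = 1/(2*2304) = 1/4608 = 0.000217

0.000217


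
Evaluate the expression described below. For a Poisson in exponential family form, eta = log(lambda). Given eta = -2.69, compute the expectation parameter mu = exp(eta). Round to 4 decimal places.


Expectation parameter for Poisson exponential family:
mu = exp(eta).
eta = -2.69.
mu = exp(-2.69) = 0.0679

0.0679


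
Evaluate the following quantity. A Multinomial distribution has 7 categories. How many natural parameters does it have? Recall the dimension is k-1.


Exponential family dimension calculation:
For Multinomial with k=7 categories, dim = k-1 = 6.

6


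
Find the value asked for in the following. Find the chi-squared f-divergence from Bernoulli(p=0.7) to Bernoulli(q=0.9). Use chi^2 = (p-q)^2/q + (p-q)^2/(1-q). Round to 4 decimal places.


Chi-squared divergence between Bernoulli distributions:
chi^2 = (p-q)^2/q + (p-q)^2/(1-q).
p = 0.7, q = 0.9, p-q = -0.2.
(p-q)^2 = 0.04.
term1 = 0.04/0.9 = 0.044444.
term2 = 0.04/0.1 = 0.4.
chi^2 = 0.044444 + 0.4 = 0.4444

0.4444


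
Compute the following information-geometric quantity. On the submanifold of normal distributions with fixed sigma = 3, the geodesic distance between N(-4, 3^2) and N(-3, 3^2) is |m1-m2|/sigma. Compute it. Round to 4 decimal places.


On the fixed-variance normal subfamily, geodesic distance = |m1-m2|/sigma.
|-4 - -3| = 1.
sigma = 3.
d = 1/3 = 0.3333

0.3333


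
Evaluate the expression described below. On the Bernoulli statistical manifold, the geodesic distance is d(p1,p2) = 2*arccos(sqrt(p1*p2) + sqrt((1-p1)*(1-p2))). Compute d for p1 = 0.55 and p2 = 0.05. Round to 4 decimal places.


Geodesic distance on Bernoulli manifold:
d(p1,p2) = 2*arccos(sqrt(p1*p2) + sqrt((1-p1)*(1-p2))).
sqrt(p1*p2) = sqrt(0.55*0.05) = 0.165831.
sqrt((1-p1)*(1-p2)) = sqrt(0.45*0.95) = 0.653835.
arg = 0.165831 + 0.653835 = 0.819666.
d = 2*arccos(0.819666) = 1.2199

1.2199


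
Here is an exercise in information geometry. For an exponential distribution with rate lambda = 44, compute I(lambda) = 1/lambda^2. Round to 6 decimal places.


Fisher information for exponential: I(lambda) = 1/lambda^2.
lambda = 44, lambda^2 = 1936.
I = 1/1936 = 0.000517

0.000517


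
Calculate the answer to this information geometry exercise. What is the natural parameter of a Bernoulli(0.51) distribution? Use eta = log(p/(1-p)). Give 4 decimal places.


Natural parameter for Bernoulli: eta = log(p/(1-p)).
p = 0.51, 1-p = 0.49.
p/(1-p) = 1.040816.
eta = log(1.040816) = 0.0400

0.0400


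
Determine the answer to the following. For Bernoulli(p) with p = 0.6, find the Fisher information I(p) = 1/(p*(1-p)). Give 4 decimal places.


For Bernoulli(p), Fisher information is I(p) = 1/(p*(1-p)).
p = 0.6, 1-p = 0.4.
p*(1-p) = 0.24.
I(p) = 1/0.24 = 4.1667

4.1667


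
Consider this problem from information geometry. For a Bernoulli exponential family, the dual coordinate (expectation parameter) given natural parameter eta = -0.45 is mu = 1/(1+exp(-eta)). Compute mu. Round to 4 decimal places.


Dual coordinate (expectation parameter) for Bernoulli:
mu = 1/(1+exp(-eta)).
eta = -0.45.
exp(-eta) = exp(0.45) = 1.568312.
mu = 1/(1+1.568312) = 0.3894

0.3894


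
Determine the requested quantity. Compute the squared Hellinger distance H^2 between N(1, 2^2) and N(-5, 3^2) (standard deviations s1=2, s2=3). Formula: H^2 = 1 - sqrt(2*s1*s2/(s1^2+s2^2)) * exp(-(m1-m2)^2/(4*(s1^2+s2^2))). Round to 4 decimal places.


Squared Hellinger distance for Gaussians:
H^2 = 1 - sqrt(2*s1*s2/(s1^2+s2^2)) * exp(-(m1-m2)^2/(4*(s1^2+s2^2))).
s1^2 = 4, s2^2 = 9, s1^2+s2^2 = 13.
sqrt(2*2*3/(13)) = 0.960769.
(m1-m2)^2 = (6)^2 = 36.
exp(-36/(4*13)) = exp(-0.692308) = 0.50042.
H^2 = 1 - 0.960769*0.50042 = 0.5192

0.5192


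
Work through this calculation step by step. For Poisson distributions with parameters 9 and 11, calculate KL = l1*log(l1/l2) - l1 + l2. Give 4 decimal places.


KL divergence for Poisson:
KL = l1*log(l1/l2) - l1 + l2.
l1 = 9, l2 = 11.
log(9/11) = -0.200671.
l1*log(l1/l2) = 9 * -0.200671 = -1.806036.
KL = -1.806036 - 9 + 11 = 0.1940

0.1940


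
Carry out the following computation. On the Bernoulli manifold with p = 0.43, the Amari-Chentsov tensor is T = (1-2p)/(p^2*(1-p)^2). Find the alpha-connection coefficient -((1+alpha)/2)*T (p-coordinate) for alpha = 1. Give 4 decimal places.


Skewness (Amari-Chentsov) tensor: T = (1-2p)/(p^2*(1-p)^2).
p = 0.43, 1-2p = 0.14, p^2 = 0.1849, (1-p)^2 = 0.3249.
T = 0.14/(0.1849 * 0.3249) = 2.330459.
In the p-coordinate, Gamma^(alpha) = Gamma^(0) - (alpha/2)*T with Gamma^(0) = (1/2)*g'(p) = -T/2,
so Gamma^(alpha) = -((1+alpha)/2)*T.
alpha = 1, -(1+alpha)/2 = -1.0.
Gamma = -1.0 * 2.330459 = -2.3305

-2.3305


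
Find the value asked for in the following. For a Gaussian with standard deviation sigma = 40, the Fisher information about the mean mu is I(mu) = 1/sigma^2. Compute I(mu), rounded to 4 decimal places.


The Fisher information for the mean of a normal distribution is I(mu) = 1/sigma^2.
sigma = 40, so sigma^2 = 1600.
I(mu) = 1/1600 = 0.0006

0.0006


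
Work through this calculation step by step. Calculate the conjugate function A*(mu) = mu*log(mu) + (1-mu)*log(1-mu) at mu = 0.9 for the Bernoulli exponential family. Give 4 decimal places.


Legendre transform for Bernoulli:
A*(mu) = mu*log(mu) + (1-mu)*log(1-mu).
mu = 0.9, 1-mu = 0.1.
mu*log(mu) = 0.9*log(0.9) = -0.094824.
(1-mu)*log(1-mu) = 0.1*log(0.1) = -0.230259.
A* = -0.094824 + -0.230259 = -0.3251

-0.3251


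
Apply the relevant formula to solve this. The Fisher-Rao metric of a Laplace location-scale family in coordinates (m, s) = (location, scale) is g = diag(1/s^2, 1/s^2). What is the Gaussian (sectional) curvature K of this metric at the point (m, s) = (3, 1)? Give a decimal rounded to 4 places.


The metric has the form g = (A dm^2 + B ds^2)/s^2 with A = 1, B = 1.
Substitute u = sqrt(A/B)*m: g = B*(du^2 + ds^2)/s^2, i.e. B times the
Poincare upper half-plane metric, which has constant Gaussian curvature -1.
Scaling a 2D metric by a constant c divides the Gaussian curvature by c,
so K = -1/B = -1/(1) = -1.0000 everywhere (the point (m, s) = (3, 1) is irrelevant:
the curvature is constant).
The requested Gaussian curvature is K = -1.0000.

-1.0000


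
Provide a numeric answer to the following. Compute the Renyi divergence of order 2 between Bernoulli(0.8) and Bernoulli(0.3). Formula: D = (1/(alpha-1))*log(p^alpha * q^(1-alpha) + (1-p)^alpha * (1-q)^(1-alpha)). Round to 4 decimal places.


Renyi divergence of order alpha between Bernoulli distributions:
D = (1/(alpha-1))*log(p^alpha * q^(1-alpha) + (1-p)^alpha * (1-q)^(1-alpha)).
alpha = 2, p = 0.8, q = 0.3.
p^alpha * q^(1-alpha) = 0.8^2 * 0.3^-1 = 2.133333.
(1-p)^alpha * (1-q)^(1-alpha) = 0.2^2 * 0.7^-1 = 0.057143.
sum = 2.133333 + 0.057143 = 2.190476.
D = (1/1)*log(2.190476) = 0.7841

0.7841


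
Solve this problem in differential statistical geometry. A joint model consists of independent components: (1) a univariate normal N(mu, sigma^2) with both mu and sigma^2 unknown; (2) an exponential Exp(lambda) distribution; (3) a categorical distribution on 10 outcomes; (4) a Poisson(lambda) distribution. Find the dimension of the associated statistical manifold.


The dimension of a statistical manifold equals the number of free
(independent) real parameters of the model. For a product of independent
blocks the parameter counts add.
- normal (mu, sigma^2): 2.
- exponential (lambda): 1.
- categorical on 10 outcomes (probabilities sum to 1): 10-1 = 9.
- Poisson (lambda): 1.
Total = 2 + 1 + 9 + 1 = 13.
Dimension = 13

13


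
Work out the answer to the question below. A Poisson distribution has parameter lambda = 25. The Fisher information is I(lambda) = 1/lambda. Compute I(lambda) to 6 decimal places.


Fisher information for Poisson: I(lambda) = 1/lambda.
lambda = 25.
I(lambda) = 1/25 = 0.040000

0.040000


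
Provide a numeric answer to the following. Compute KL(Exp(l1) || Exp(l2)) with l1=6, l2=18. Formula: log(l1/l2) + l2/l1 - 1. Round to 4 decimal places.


KL divergence for exponential family:
KL = log(l1/l2) + l2/l1 - 1.
log(6/18) = -1.098612.
18/6 = 3.0.
KL = -1.098612 + 3.0 - 1 = 0.9014

0.9014


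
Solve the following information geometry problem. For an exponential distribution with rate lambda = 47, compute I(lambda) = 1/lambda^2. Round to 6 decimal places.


Fisher information for exponential: I(lambda) = 1/lambda^2.
lambda = 47, lambda^2 = 2209.
I = 1/2209 = 0.000453

0.000453


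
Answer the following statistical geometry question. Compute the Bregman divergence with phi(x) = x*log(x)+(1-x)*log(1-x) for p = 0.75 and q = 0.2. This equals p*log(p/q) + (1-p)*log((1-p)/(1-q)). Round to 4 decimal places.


Bregman divergence with negative entropy generator:
D = p*log(p/q) + (1-p)*log((1-p)/(1-q)).
p = 0.75, q = 0.2.
p*log(p/q) = 0.75*log(0.75/0.2) = 0.991317.
(1-p)*log((1-p)/(1-q)) = 0.25*log(0.25/0.8) = -0.290788.
D = 0.991317 + -0.290788 = 0.7005

0.7005


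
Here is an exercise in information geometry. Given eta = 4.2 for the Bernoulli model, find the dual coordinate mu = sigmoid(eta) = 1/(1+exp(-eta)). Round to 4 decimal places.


Dual coordinate (expectation parameter) for Bernoulli:
mu = 1/(1+exp(-eta)).
eta = 4.2.
exp(-eta) = exp(-4.2) = 0.014996.
mu = 1/(1+0.014996) = 0.9852

0.9852


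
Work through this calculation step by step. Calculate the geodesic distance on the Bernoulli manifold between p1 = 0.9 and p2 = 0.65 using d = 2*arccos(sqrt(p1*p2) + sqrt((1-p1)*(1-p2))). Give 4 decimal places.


Geodesic distance on Bernoulli manifold:
d(p1,p2) = 2*arccos(sqrt(p1*p2) + sqrt((1-p1)*(1-p2))).
sqrt(p1*p2) = sqrt(0.9*0.65) = 0.764853.
sqrt((1-p1)*(1-p2)) = sqrt(0.1*0.35) = 0.187083.
arg = 0.764853 + 0.187083 = 0.951936.
d = 2*arccos(0.951936) = 0.6226

0.6226


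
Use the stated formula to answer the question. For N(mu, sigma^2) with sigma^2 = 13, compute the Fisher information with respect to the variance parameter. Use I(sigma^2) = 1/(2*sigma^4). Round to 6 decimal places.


Fisher information for variance: I(sigma^2) = 1/(2*sigma^4).
sigma^2 = 13, so sigma^4 = 169.
I = 1/(2*169) = 1/338 = 0.002959

0.002959


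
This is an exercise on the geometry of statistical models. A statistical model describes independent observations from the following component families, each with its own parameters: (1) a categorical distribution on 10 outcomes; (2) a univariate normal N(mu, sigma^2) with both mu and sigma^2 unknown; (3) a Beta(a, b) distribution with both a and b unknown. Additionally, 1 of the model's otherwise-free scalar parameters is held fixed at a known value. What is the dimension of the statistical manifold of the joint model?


The dimension of a statistical manifold equals the number of free
(independent) real parameters of the model. For a product of independent
blocks the parameter counts add.
- categorical on 10 outcomes (probabilities sum to 1): 10-1 = 9.
- normal (mu, sigma^2): 2.
- Beta (a, b): 2.
Total = 9 + 2 + 2 = 13.
1 parameter(s) fixed at known values: 13 - 1 = 12.
Dimension = 12

12


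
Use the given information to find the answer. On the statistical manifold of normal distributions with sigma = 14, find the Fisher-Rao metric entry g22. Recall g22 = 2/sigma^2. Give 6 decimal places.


For the 2-parameter normal family, the Fisher metric has:
  g11 = 1/sigma^2, g22 = 2/sigma^2.
sigma = 14, sigma^2 = 196.
g22 = 0.010204

0.010204


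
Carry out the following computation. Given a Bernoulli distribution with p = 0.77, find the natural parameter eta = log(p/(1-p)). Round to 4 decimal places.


Natural parameter for Bernoulli: eta = log(p/(1-p)).
p = 0.77, 1-p = 0.23.
p/(1-p) = 3.347826.
eta = log(3.347826) = 1.2083

1.2083


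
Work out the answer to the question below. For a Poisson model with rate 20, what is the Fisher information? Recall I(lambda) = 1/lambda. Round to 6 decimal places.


Fisher information for Poisson: I(lambda) = 1/lambda.
lambda = 20.
I(lambda) = 1/20 = 0.050000

0.050000


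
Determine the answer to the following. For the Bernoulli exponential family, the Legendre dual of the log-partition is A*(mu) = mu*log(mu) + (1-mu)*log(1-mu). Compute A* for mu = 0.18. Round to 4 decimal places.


Legendre transform for Bernoulli:
A*(mu) = mu*log(mu) + (1-mu)*log(1-mu).
mu = 0.18, 1-mu = 0.82.
mu*log(mu) = 0.18*log(0.18) = -0.308664.
(1-mu)*log(1-mu) = 0.82*log(0.82) = -0.16273.
A* = -0.308664 + -0.16273 = -0.4714

-0.4714


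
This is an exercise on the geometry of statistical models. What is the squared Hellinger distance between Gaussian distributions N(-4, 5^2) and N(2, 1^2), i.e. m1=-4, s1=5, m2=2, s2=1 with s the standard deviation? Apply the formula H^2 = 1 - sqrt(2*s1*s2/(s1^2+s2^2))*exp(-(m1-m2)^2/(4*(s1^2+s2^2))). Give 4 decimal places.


Squared Hellinger distance for Gaussians:
H^2 = 1 - sqrt(2*s1*s2/(s1^2+s2^2)) * exp(-(m1-m2)^2/(4*(s1^2+s2^2))).
s1^2 = 25, s2^2 = 1, s1^2+s2^2 = 26.
sqrt(2*5*1/(26)) = 0.620174.
(m1-m2)^2 = (-6)^2 = 36.
exp(-36/(4*26)) = exp(-0.346154) = 0.707404.
H^2 = 1 - 0.620174*0.707404 = 0.5613

0.5613


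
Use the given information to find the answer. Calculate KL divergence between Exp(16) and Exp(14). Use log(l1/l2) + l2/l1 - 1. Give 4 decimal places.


KL divergence for exponential family:
KL = log(l1/l2) + l2/l1 - 1.
log(16/14) = 0.133531.
14/16 = 0.875.
KL = 0.133531 + 0.875 - 1 = 0.0085

0.0085


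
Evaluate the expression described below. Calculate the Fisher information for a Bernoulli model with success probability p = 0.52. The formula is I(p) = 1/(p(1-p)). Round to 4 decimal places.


For Bernoulli(p), Fisher information is I(p) = 1/(p*(1-p)).
p = 0.52, 1-p = 0.48.
p*(1-p) = 0.2496.
I(p) = 1/0.2496 = 4.0064

4.0064


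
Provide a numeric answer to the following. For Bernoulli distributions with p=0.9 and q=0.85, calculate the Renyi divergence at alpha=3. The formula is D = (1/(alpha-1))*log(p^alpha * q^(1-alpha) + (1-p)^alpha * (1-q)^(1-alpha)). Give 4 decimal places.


Renyi divergence of order alpha between Bernoulli distributions:
D = (1/(alpha-1))*log(p^alpha * q^(1-alpha) + (1-p)^alpha * (1-q)^(1-alpha)).
alpha = 3, p = 0.9, q = 0.85.
p^alpha * q^(1-alpha) = 0.9^3 * 0.85^-2 = 1.008997.
(1-p)^alpha * (1-q)^(1-alpha) = 0.1^3 * 0.15^-2 = 0.044444.
sum = 1.008997 + 0.044444 = 1.053441.
D = (1/2)*log(1.053441) = 0.0260

0.0260


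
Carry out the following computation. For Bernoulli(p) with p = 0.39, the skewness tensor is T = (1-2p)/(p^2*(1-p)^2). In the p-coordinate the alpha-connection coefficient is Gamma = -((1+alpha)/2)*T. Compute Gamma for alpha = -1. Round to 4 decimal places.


Skewness (Amari-Chentsov) tensor: T = (1-2p)/(p^2*(1-p)^2).
p = 0.39, 1-2p = 0.22, p^2 = 0.1521, (1-p)^2 = 0.3721.
T = 0.22/(0.1521 * 0.3721) = 3.887172.
In the p-coordinate, Gamma^(alpha) = Gamma^(0) - (alpha/2)*T with Gamma^(0) = (1/2)*g'(p) = -T/2,
so Gamma^(alpha) = -((1+alpha)/2)*T.
alpha = -1, -(1+alpha)/2 = 0.0.
Gamma = 0.0 * 3.887172 = 0.0000

0.0000


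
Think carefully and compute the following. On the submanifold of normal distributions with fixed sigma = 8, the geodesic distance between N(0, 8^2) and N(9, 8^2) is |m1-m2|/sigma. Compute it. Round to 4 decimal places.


On the fixed-variance normal subfamily, geodesic distance = |m1-m2|/sigma.
|0 - 9| = 9.
sigma = 8.
d = 9/8 = 1.1250

1.1250


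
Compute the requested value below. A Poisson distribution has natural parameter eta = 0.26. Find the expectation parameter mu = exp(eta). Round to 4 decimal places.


Expectation parameter for Poisson exponential family:
mu = exp(eta).
eta = 0.26.
mu = exp(0.26) = 1.2969

1.2969


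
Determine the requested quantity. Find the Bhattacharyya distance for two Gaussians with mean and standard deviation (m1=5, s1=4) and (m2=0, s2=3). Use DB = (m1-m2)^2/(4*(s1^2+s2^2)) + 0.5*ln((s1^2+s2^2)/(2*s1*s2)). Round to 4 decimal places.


Bhattacharyya distance between two Gaussians:
DB = (m1-m2)^2/(4*(s1^2+s2^2)) + (1/2)*ln((s1^2+s2^2)/(2*s1*s2)).
(m1-m2)^2 = (5)^2 = 25.
s1^2+s2^2 = 16 + 9 = 25.
term1 = 25/100 = 0.25.
term2 = 0.5*ln(25/24.0) = 0.020411.
DB = 0.25 + 0.020411 = 0.2704

0.2704


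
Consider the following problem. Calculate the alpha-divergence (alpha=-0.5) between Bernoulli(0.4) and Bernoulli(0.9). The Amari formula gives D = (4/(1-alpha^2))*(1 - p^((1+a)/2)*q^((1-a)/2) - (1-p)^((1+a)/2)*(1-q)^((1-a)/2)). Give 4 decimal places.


Amari alpha-divergence:
D = (4/(1-alpha^2))*(1 - p^((1+a)/2)*q^((1-a)/2) - (1-p)^((1+a)/2)*(1-q)^((1-a)/2)).
alpha = -0.5, p = 0.4, q = 0.9.
e1 = (1+alpha)/2 = 0.25, e2 = (1-alpha)/2 = 0.75.
t1 = p^e1 * q^e2 = 0.4^0.25 * 0.9^0.75 = 0.734847.
t2 = (1-p)^e1 * (1-q)^e2 = 0.6^0.25 * 0.1^0.75 = 0.156508.
4/(1-alpha^2) = 5.333333.
D = 5.333333*(1 - 0.734847 - 0.156508) = 0.5794

0.5794


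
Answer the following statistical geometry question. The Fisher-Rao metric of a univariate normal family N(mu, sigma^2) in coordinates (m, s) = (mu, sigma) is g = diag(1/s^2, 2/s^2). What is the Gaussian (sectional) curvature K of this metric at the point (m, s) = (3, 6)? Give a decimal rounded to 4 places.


The metric has the form g = (A dm^2 + B ds^2)/s^2 with A = 1, B = 2.
Substitute u = sqrt(A/B)*m: g = B*(du^2 + ds^2)/s^2, i.e. B times the
Poincare upper half-plane metric, which has constant Gaussian curvature -1.
Scaling a 2D metric by a constant c divides the Gaussian curvature by c,
so K = -1/B = -1/(2) = -0.5000 everywhere (the point (m, s) = (3, 6) is irrelevant:
the curvature is constant).
The requested Gaussian curvature is K = -0.5000.

-0.5000


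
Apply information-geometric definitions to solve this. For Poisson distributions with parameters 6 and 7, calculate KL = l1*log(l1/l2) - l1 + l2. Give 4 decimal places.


KL divergence for Poisson:
KL = l1*log(l1/l2) - l1 + l2.
l1 = 6, l2 = 7.
log(6/7) = -0.154151.
l1*log(l1/l2) = 6 * -0.154151 = -0.924904.
KL = -0.924904 - 6 + 7 = 0.0751

0.0751


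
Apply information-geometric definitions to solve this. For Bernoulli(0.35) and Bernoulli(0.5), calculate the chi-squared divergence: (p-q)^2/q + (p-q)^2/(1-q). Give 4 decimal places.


Chi-squared divergence between Bernoulli distributions:
chi^2 = (p-q)^2/q + (p-q)^2/(1-q).
p = 0.35, q = 0.5, p-q = -0.15.
(p-q)^2 = 0.0225.
term1 = 0.0225/0.5 = 0.045.
term2 = 0.0225/0.5 = 0.045.
chi^2 = 0.045 + 0.045 = 0.0900

0.0900


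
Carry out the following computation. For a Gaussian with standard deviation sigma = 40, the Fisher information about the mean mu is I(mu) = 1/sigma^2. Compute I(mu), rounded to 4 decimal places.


The Fisher information for the mean of a normal distribution is I(mu) = 1/sigma^2.
sigma = 40, so sigma^2 = 1600.
I(mu) = 1/1600 = 0.0006

0.0006


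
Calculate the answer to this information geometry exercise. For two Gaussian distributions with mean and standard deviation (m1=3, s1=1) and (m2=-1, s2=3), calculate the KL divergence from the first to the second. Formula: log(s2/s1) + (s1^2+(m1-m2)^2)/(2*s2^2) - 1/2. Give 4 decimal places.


KL divergence between normal distributions:
KL = log(s2/s1) + (s1^2 + (m1-m2)^2)/(2*s2^2) - 1/2.
log(3/1) = 1.098612.
(1^2 + (3--1)^2)/(2*3^2) = (1 + 16)/18 = 0.944444.
KL = 1.098612 + 0.944444 - 0.5 = 1.5431

1.5431


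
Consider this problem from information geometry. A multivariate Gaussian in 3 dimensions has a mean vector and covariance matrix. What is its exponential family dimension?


Exponential family dimension calculation:
For 3-dim MVN: mean has 3 params, covariance has 3*4/2 = 6 unique entries.
Total dim = 3 + 6 = 9.

9


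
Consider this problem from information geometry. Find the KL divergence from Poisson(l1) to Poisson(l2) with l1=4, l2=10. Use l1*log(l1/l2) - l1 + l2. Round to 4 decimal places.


KL divergence for Poisson:
KL = l1*log(l1/l2) - l1 + l2.
l1 = 4, l2 = 10.
log(4/10) = -0.916291.
l1*log(l1/l2) = 4 * -0.916291 = -3.665163.
KL = -3.665163 - 4 + 10 = 2.3348

2.3348


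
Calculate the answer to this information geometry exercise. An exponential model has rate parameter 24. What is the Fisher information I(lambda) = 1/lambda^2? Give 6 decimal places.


Fisher information for exponential: I(lambda) = 1/lambda^2.
lambda = 24, lambda^2 = 576.
I = 1/576 = 0.001736

0.001736


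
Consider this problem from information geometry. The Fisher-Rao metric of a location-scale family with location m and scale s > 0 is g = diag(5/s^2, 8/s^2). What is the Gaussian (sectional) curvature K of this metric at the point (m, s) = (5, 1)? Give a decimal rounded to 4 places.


The metric has the form g = (A dm^2 + B ds^2)/s^2 with A = 5, B = 8.
Substitute u = sqrt(A/B)*m: g = B*(du^2 + ds^2)/s^2, i.e. B times the
Poincare upper half-plane metric, which has constant Gaussian curvature -1.
Scaling a 2D metric by a constant c divides the Gaussian curvature by c,
so K = -1/B = -1/(8) = -0.1250 everywhere (the point (m, s) = (5, 1) is irrelevant:
the curvature is constant).
The requested Gaussian curvature is K = -0.1250.

-0.1250


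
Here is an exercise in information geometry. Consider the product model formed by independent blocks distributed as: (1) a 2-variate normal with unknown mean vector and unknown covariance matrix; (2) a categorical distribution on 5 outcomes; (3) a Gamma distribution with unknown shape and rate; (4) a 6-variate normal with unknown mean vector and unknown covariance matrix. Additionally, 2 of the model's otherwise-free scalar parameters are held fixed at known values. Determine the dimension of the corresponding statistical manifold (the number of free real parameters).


The dimension of a statistical manifold equals the number of free
(independent) real parameters of the model. For a product of independent
blocks the parameter counts add.
- 2-variate normal: 2 (mean) + 2*3/2 = 3 (symmetric covariance) = 5.
- categorical on 5 outcomes (probabilities sum to 1): 5-1 = 4.
- Gamma (shape, rate): 2.
- 6-variate normal: 6 (mean) + 6*7/2 = 21 (symmetric covariance) = 27.
Total = 5 + 4 + 2 + 27 = 38.
2 parameter(s) fixed at known values: 38 - 2 = 36.
Dimension = 36

36


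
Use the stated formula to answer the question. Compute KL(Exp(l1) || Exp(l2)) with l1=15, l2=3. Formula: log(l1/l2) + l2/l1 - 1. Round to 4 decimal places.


KL divergence for exponential family:
KL = log(l1/l2) + l2/l1 - 1.
log(15/3) = 1.609438.
3/15 = 0.2.
KL = 1.609438 + 0.2 - 1 = 0.8094

0.8094


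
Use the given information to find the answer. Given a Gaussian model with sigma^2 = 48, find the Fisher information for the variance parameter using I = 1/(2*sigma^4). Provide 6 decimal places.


Fisher information for variance: I(sigma^2) = 1/(2*sigma^4).
sigma^2 = 48, so sigma^4 = 2304.
I = 1/(2*2304) = 1/4608 = 0.000217

0.000217


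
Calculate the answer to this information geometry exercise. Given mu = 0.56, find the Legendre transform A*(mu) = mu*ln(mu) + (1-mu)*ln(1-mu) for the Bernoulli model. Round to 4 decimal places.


Legendre transform for Bernoulli:
A*(mu) = mu*log(mu) + (1-mu)*log(1-mu).
mu = 0.56, 1-mu = 0.44.
mu*log(mu) = 0.56*log(0.56) = -0.324698.
(1-mu)*log(1-mu) = 0.44*log(0.44) = -0.361231.
A* = -0.324698 + -0.361231 = -0.6859

-0.6859


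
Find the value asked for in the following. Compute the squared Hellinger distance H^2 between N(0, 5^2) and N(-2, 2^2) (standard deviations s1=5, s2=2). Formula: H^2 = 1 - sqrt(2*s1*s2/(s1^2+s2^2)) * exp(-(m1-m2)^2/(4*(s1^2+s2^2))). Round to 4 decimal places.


Squared Hellinger distance for Gaussians:
H^2 = 1 - sqrt(2*s1*s2/(s1^2+s2^2)) * exp(-(m1-m2)^2/(4*(s1^2+s2^2))).
s1^2 = 25, s2^2 = 4, s1^2+s2^2 = 29.
sqrt(2*5*2/(29)) = 0.830455.
(m1-m2)^2 = (2)^2 = 4.
exp(-4/(4*29)) = exp(-0.034483) = 0.966105.
H^2 = 1 - 0.830455*0.966105 = 0.1977

0.1977


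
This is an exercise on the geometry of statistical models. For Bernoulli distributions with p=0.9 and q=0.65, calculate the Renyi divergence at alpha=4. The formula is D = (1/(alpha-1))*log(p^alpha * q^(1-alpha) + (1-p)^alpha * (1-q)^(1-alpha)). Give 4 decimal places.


Renyi divergence of order alpha between Bernoulli distributions:
D = (1/(alpha-1))*log(p^alpha * q^(1-alpha) + (1-p)^alpha * (1-q)^(1-alpha)).
alpha = 4, p = 0.9, q = 0.65.
p^alpha * q^(1-alpha) = 0.9^4 * 0.65^-3 = 2.389076.
(1-p)^alpha * (1-q)^(1-alpha) = 0.1^4 * 0.35^-3 = 0.002332.
sum = 2.389076 + 0.002332 = 2.391408.
D = (1/3)*log(2.391408) = 0.2906

0.2906


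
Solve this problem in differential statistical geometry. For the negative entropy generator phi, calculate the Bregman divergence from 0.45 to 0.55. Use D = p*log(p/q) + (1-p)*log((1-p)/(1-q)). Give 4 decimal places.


Bregman divergence with negative entropy generator:
D = p*log(p/q) + (1-p)*log((1-p)/(1-q)).
p = 0.45, q = 0.55.
p*log(p/q) = 0.45*log(0.45/0.55) = -0.090302.
(1-p)*log((1-p)/(1-q)) = 0.55*log(0.55/0.45) = 0.110369.
D = -0.090302 + 0.110369 = 0.0201

0.0201


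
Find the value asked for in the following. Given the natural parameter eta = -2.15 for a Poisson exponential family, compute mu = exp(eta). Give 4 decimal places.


Expectation parameter for Poisson exponential family:
mu = exp(eta).
eta = -2.15.
mu = exp(-2.15) = 0.1165

0.1165


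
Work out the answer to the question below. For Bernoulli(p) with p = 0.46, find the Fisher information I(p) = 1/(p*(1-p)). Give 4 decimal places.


For Bernoulli(p), Fisher information is I(p) = 1/(p*(1-p)).
p = 0.46, 1-p = 0.54.
p*(1-p) = 0.2484.
I(p) = 1/0.2484 = 4.0258

4.0258


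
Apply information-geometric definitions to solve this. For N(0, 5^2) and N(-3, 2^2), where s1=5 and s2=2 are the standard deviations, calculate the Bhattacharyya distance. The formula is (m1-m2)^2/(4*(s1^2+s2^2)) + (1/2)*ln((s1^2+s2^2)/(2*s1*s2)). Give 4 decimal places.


Bhattacharyya distance between two Gaussians:
DB = (m1-m2)^2/(4*(s1^2+s2^2)) + (1/2)*ln((s1^2+s2^2)/(2*s1*s2)).
(m1-m2)^2 = (3)^2 = 9.
s1^2+s2^2 = 25 + 4 = 29.
term1 = 9/116 = 0.077586.
term2 = 0.5*ln(29/20.0) = 0.185782.
DB = 0.077586 + 0.185782 = 0.2634

0.2634


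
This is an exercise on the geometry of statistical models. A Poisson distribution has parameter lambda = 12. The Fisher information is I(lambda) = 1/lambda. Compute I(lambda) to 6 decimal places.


Fisher information for Poisson: I(lambda) = 1/lambda.
lambda = 12.
I(lambda) = 1/12 = 0.083333

0.083333


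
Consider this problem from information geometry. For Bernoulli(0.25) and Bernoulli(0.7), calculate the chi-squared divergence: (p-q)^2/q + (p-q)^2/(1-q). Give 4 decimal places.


Chi-squared divergence between Bernoulli distributions:
chi^2 = (p-q)^2/q + (p-q)^2/(1-q).
p = 0.25, q = 0.7, p-q = -0.45.
(p-q)^2 = 0.2025.
term1 = 0.2025/0.7 = 0.289286.
term2 = 0.2025/0.3 = 0.675.
chi^2 = 0.289286 + 0.675 = 0.9643

0.9643


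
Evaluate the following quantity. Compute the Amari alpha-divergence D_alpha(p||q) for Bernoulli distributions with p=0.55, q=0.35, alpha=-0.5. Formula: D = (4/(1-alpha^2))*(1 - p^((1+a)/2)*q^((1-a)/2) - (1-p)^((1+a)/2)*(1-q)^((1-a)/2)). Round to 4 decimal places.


Amari alpha-divergence:
D = (4/(1-alpha^2))*(1 - p^((1+a)/2)*q^((1-a)/2) - (1-p)^((1+a)/2)*(1-q)^((1-a)/2)).
alpha = -0.5, p = 0.55, q = 0.35.
e1 = (1+alpha)/2 = 0.25, e2 = (1-alpha)/2 = 0.75.
t1 = p^e1 * q^e2 = 0.55^0.25 * 0.35^0.75 = 0.39187.
t2 = (1-p)^e1 * (1-q)^e2 = 0.45^0.25 * 0.65^0.75 = 0.592909.
4/(1-alpha^2) = 5.333333.
D = 5.333333*(1 - 0.39187 - 0.592909) = 0.0812

0.0812


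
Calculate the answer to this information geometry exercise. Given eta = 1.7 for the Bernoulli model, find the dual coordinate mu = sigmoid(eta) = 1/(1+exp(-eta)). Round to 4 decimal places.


Dual coordinate (expectation parameter) for Bernoulli:
mu = 1/(1+exp(-eta)).
eta = 1.7.
exp(-eta) = exp(-1.7) = 0.182684.
mu = 1/(1+0.182684) = 0.8455

0.8455


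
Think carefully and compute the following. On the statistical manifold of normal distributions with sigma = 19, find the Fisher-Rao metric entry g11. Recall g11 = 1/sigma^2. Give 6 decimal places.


For the 2-parameter normal family, the Fisher metric has:
  g11 = 1/sigma^2, g22 = 2/sigma^2.
sigma = 19, sigma^2 = 361.
g11 = 0.002770

0.002770


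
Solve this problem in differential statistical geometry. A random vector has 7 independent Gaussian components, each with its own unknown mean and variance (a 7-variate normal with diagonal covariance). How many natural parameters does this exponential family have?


Exponential family dimension calculation:
Each univariate normal has two natural parameters (mu/sigma^2 and -1/(2 sigma^2)).
With 7 independent components, dim = 2 * 7 = 14.

14


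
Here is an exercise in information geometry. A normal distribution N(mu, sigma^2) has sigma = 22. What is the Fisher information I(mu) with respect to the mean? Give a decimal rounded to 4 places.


The Fisher information for the mean of a normal distribution is I(mu) = 1/sigma^2.
sigma = 22, so sigma^2 = 484.
I(mu) = 1/484 = 0.0021

0.0021


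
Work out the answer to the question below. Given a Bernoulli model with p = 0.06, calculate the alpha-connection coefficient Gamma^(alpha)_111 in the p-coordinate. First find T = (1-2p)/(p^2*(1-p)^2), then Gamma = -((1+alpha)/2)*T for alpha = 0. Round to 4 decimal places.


Skewness (Amari-Chentsov) tensor: T = (1-2p)/(p^2*(1-p)^2).
p = 0.06, 1-2p = 0.88, p^2 = 0.0036, (1-p)^2 = 0.8836.
T = 0.88/(0.0036 * 0.8836) = 276.646044.
In the p-coordinate, Gamma^(alpha) = Gamma^(0) - (alpha/2)*T with Gamma^(0) = (1/2)*g'(p) = -T/2,
so Gamma^(alpha) = -((1+alpha)/2)*T.
alpha = 0, -(1+alpha)/2 = -0.5.
Gamma = -0.5 * 276.646044 = -138.3230

-138.3230


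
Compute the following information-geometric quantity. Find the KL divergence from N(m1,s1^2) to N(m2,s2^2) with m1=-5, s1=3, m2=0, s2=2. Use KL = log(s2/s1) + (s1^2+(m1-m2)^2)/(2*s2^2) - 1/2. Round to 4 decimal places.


KL divergence between normal distributions:
KL = log(s2/s1) + (s1^2 + (m1-m2)^2)/(2*s2^2) - 1/2.
log(2/3) = -0.405465.
(3^2 + (-5-0)^2)/(2*2^2) = (9 + 25)/8 = 4.25.
KL = -0.405465 + 4.25 - 0.5 = 3.3445

3.3445


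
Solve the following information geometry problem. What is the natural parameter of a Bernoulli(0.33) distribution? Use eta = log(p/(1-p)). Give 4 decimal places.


Natural parameter for Bernoulli: eta = log(p/(1-p)).
p = 0.33, 1-p = 0.67.
p/(1-p) = 0.492537.
eta = log(0.492537) = -0.7082

-0.7082


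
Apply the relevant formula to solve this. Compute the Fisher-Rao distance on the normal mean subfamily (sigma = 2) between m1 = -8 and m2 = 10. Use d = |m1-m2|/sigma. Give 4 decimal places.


On the fixed-variance normal subfamily, geodesic distance = |m1-m2|/sigma.
|-8 - 10| = 18.
sigma = 2.
d = 18/2 = 9.0000

9.0000


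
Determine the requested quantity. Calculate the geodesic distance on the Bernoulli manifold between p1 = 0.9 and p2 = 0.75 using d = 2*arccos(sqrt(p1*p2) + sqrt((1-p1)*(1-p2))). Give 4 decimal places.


Geodesic distance on Bernoulli manifold:
d(p1,p2) = 2*arccos(sqrt(p1*p2) + sqrt((1-p1)*(1-p2))).
sqrt(p1*p2) = sqrt(0.9*0.75) = 0.821584.
sqrt((1-p1)*(1-p2)) = sqrt(0.1*0.25) = 0.158114.
arg = 0.821584 + 0.158114 = 0.979698.
d = 2*arccos(0.979698) = 0.4037

0.4037


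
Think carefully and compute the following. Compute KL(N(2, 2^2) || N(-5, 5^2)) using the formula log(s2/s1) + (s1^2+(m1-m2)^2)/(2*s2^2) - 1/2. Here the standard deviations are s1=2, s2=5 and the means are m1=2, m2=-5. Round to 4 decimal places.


KL divergence between normal distributions:
KL = log(s2/s1) + (s1^2 + (m1-m2)^2)/(2*s2^2) - 1/2.
log(5/2) = 0.916291.
(2^2 + (2--5)^2)/(2*5^2) = (4 + 49)/50 = 1.06.
KL = 0.916291 + 1.06 - 0.5 = 1.4763

1.4763


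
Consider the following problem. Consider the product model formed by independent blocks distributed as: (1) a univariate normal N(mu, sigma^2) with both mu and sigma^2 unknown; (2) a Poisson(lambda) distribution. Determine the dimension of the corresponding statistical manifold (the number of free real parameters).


The dimension of a statistical manifold equals the number of free
(independent) real parameters of the model. For a product of independent
blocks the parameter counts add.
- normal (mu, sigma^2): 2.
- Poisson (lambda): 1.
Total = 2 + 1 = 3.
Dimension = 3

3


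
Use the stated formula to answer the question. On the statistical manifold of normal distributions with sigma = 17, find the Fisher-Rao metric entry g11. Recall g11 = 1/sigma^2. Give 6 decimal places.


For the 2-parameter normal family, the Fisher metric has:
  g11 = 1/sigma^2, g22 = 2/sigma^2.
sigma = 17, sigma^2 = 289.
g11 = 0.003460

0.003460


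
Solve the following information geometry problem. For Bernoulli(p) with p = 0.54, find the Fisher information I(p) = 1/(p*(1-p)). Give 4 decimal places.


For Bernoulli(p), Fisher information is I(p) = 1/(p*(1-p)).
p = 0.54, 1-p = 0.46.
p*(1-p) = 0.2484.
I(p) = 1/0.2484 = 4.0258

4.0258


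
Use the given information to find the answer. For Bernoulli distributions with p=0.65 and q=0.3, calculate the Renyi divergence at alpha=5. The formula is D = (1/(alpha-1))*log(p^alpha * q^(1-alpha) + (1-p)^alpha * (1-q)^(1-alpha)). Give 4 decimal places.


Renyi divergence of order alpha between Bernoulli distributions:
D = (1/(alpha-1))*log(p^alpha * q^(1-alpha) + (1-p)^alpha * (1-q)^(1-alpha)).
alpha = 5, p = 0.65, q = 0.3.
p^alpha * q^(1-alpha) = 0.65^5 * 0.3^-4 = 14.324576.
(1-p)^alpha * (1-q)^(1-alpha) = 0.35^5 * 0.7^-4 = 0.021875.
sum = 14.324576 + 0.021875 = 14.346451.
D = (1/4)*log(14.346451) = 0.6659

0.6659
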